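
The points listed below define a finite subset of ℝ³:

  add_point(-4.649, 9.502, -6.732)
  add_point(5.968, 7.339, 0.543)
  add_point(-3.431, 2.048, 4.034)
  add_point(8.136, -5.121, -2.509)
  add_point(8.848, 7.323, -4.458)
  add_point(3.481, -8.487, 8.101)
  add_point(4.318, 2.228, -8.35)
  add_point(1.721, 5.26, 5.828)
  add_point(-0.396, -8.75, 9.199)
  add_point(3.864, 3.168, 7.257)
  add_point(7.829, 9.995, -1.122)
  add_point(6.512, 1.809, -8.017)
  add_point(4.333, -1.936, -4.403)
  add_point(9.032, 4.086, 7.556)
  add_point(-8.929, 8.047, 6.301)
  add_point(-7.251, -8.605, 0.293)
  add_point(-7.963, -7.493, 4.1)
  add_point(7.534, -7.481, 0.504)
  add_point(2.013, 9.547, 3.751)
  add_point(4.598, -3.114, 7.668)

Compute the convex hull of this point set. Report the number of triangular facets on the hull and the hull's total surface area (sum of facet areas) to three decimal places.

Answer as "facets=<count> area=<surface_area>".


facets=24 area=1182.336

Points on the hull: [0, 3, 4, 5, 6, 8, 10, 11, 13, 14, 15, 16, 17, 18] (14 of 20).

Facet areas (half cross-product norm):
  f1: (p8, p13, p14) → 135.6165
  f2: (p16, p8, p14) → 71.9968
  f3: (p16, p15, p14) → 28.8126
  f4: (p16, p15, p8) → 17.4506
  f5: (p18, p13, p14) → 46.2368
  f6: (p18, p10, p13) → 35.3985
  f7: (p0, p15, p14) → 118.7635
  f8: (p0, p15, p6) → 103.4240
  f9: (p0, p18, p14) → 66.4910
  f10: (p0, p18, p10) → 46.8009
  f11: (p5, p8, p13) → 24.6902
  f12: (p5, p17, p13) → 56.2913
  f13: (p5, p15, p8) → 21.0892
  f14: (p5, p17, p15) → 56.9913
  f15: (p3, p17, p13) → 26.1730
  f16: (p3, p15, p6) → 80.7577
  f17: (p3, p17, p15) → 28.2029
  f18: (p4, p0, p10) → 29.8532
  f19: (p4, p10, p13) → 22.4364
  f20: (p4, p3, p13) → 71.7720
  f21: (p11, p3, p6) → 9.2764
  f22: (p11, p4, p3) → 30.4600
  f23: (p11, p0, p6) → 7.0926
  f24: (p11, p4, p0) → 46.2586
Σ area = 1182.336

Euler characteristic 14−36+24 = 2 ✓


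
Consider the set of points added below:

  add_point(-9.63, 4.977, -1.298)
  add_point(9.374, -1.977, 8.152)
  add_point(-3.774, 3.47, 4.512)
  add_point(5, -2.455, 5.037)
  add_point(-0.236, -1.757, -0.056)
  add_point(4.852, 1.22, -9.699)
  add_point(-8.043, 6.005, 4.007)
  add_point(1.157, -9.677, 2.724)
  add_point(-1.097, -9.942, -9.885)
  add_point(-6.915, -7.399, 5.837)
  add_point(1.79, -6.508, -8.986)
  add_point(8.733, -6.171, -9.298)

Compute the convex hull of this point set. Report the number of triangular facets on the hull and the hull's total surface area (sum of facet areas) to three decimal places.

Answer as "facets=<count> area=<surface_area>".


Hull vertices (8/12): indices [0, 1, 5, 6, 7, 8, 9, 11].

Per-facet area ½‖(b−a)×(c−a)‖:
  f1: (p5, p8, p0) → 106.4099
  f2: (p5, p6, p0) → 46.6128
  f3: (p5, p6, p1) → 160.0368
  f4: (p9, p8, p0) → 118.9293
  f5: (p9, p6, p0) → 38.2104
  f6: (p9, p6, p1) → 114.8872
  f7: (p11, p5, p1) → 74.2698
  f8: (p11, p5, p8) → 43.7502
  f9: (p7, p9, p1) → 53.5972
  f10: (p7, p9, p8) → 56.2759
  f11: (p7, p11, p1) → 90.6924
  f12: (p7, p11, p8) → 65.7977
Σ area = 969.470

Euler characteristic 8−18+12 = 2 ✓

facets=12 area=969.470


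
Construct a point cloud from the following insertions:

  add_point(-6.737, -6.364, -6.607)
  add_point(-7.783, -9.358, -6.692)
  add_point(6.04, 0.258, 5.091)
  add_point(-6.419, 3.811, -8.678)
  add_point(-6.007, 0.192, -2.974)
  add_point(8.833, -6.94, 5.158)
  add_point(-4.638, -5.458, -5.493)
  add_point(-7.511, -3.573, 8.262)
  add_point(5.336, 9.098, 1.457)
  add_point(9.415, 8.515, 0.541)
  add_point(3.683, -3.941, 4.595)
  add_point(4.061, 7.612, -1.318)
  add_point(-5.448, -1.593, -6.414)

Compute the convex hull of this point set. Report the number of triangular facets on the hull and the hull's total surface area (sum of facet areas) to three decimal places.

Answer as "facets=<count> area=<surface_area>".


Points on the hull: [1, 2, 3, 5, 7, 8, 9, 11] (8 of 13).

Triangle areas on the boundary:
  f1: (p3, p9, p1) → 122.3497
  f2: (p7, p3, p1) → 104.7558
  f3: (p5, p9, p1) → 165.8097
  f4: (p5, p7, p1) → 132.5819
  f5: (p8, p7, p3) → 139.4407
  f6: (p11, p3, p9) → 11.3538
  f7: (p11, p8, p9) → 7.1116
  f8: (p11, p8, p3) → 11.2164
  f9: (p2, p5, p7) → 55.4991
  f10: (p2, p8, p7) → 66.8061
  f11: (p2, p5, p9) → 29.3534
  f12: (p2, p8, p9) → 20.0898
Σ area = 866.368

Euler: V−E+F = 8−18+12 = 2.

facets=12 area=866.368


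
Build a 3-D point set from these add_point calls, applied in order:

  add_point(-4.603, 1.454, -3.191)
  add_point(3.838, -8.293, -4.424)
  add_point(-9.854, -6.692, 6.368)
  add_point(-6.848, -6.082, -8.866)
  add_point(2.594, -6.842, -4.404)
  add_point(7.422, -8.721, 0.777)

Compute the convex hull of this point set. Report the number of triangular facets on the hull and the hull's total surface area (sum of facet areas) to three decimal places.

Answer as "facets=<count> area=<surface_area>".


facets=8 area=410.727

Extreme-point indices: [0, 1, 2, 3, 4, 5] — 6 of 6 on the boundary.

Facet areas (half cross-product norm):
  f1: (p0, p5, p2) → 106.7373
  f2: (p3, p0, p2) → 65.3207
  f3: (p4, p0, p5) → 33.9624
  f4: (p4, p3, p0) → 46.4922
  f5: (p1, p5, p2) → 55.3253
  f6: (p1, p3, p2) → 89.6647
  f7: (p1, p4, p5) → 5.5151
  f8: (p1, p4, p3) → 7.7095
Σ area = 410.727

Check V−E+F: 6 − 12 + 8 = 2.


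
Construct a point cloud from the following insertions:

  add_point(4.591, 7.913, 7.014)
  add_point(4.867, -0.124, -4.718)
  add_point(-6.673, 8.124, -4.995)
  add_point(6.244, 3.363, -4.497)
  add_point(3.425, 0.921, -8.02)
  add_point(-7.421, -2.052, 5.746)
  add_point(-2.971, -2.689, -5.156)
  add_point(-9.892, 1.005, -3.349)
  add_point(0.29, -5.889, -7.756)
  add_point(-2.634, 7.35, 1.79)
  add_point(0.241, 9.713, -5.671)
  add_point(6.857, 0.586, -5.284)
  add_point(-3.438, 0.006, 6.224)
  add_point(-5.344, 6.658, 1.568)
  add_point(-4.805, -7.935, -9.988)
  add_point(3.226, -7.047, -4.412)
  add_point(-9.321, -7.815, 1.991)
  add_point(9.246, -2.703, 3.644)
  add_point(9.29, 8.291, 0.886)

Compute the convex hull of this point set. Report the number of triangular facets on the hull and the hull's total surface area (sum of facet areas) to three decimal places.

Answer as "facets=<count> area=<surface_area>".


facets=28 area=1043.155

Hull vertices (16/19): indices [0, 2, 3, 4, 5, 7, 8, 10, 11, 12, 13, 14, 15, 16, 17, 18].

Triangle areas on the boundary:
  f1: (p16, p14, p7) → 58.8176
  f2: (p2, p14, p7) → 45.3713
  f3: (p2, p10, p14) → 60.1150
  f4: (p4, p10, p14) → 51.9109
  f5: (p0, p17, p18) → 42.5078
  f6: (p0, p10, p18) → 43.5384
  f7: (p0, p2, p10) → 47.3019
  f8: (p15, p16, p14) → 60.9474
  f9: (p15, p17, p16) → 76.0580
  f10: (p3, p10, p18) → 34.7020
  f11: (p3, p4, p10) → 22.4463
  f12: (p12, p0, p17) → 63.5857
  f13: (p8, p4, p14) → 16.7127
  f14: (p8, p15, p14) → 9.2272
  f15: (p11, p15, p17) → 39.8823
  f16: (p11, p17, p18) → 46.5887
  f17: (p11, p3, p18) → 8.4674
  f18: (p11, p3, p4) → 6.4794
  f19: (p11, p8, p4) → 16.0487
  f20: (p11, p8, p15) → 19.5289
  f21: (p13, p0, p2) → 31.1714
  f22: (p13, p2, p7) → 26.0187
  f23: (p5, p12, p0) → 7.5699
  f24: (p5, p13, p0) → 56.1442
  f25: (p5, p17, p16) → 59.1424
  f26: (p5, p12, p17) → 20.2745
  f27: (p5, p16, p7) → 33.7208
  f28: (p5, p13, p7) → 38.8757
Σ area = 1043.155

Euler characteristic 16−42+28 = 2 ✓


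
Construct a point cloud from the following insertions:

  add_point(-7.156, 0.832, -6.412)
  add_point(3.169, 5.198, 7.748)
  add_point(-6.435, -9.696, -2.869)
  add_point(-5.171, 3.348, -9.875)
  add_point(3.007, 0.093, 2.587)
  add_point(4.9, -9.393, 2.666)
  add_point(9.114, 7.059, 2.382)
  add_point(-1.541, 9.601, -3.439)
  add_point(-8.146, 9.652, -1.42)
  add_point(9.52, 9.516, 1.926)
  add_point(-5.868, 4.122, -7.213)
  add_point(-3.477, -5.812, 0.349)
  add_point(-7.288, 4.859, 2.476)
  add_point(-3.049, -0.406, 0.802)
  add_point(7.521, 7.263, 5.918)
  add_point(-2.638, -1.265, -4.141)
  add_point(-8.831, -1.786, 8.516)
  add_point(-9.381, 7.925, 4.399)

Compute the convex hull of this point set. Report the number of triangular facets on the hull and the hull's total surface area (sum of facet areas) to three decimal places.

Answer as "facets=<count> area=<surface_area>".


Hull vertices (12/18): indices [0, 1, 2, 3, 5, 6, 7, 8, 9, 14, 16, 17].

Per-facet area ½‖(b−a)×(c−a)‖:
  f1: (p8, p9, p17) → 55.6780
  f2: (p5, p16, p2) → 86.6727
  f3: (p5, p3, p9) → 171.9565
  f4: (p5, p3, p2) → 93.1905
  f5: (p7, p3, p9) → 46.5382
  f6: (p7, p8, p9) → 28.8848
  f7: (p7, p8, p3) → 33.0008
  f8: (p0, p3, p2) → 18.4753
  f9: (p0, p8, p3) → 23.9784
  f10: (p0, p8, p17) → 30.6283
  f11: (p0, p16, p17) → 68.0955
  f12: (p0, p16, p2) → 75.0505
  f13: (p1, p5, p16) → 100.9657
  f14: (p1, p16, p17) → 66.0035
  f15: (p14, p1, p5) → 39.5019
  f16: (p14, p9, p17) → 40.3881
  f17: (p14, p1, p17) → 26.6489
  f18: (p6, p5, p9) → 3.9706
  f19: (p6, p14, p9) → 4.8369
  f20: (p6, p14, p5) → 32.9105
Σ area = 1047.376

Check V−E+F: 12 − 30 + 20 = 2.

facets=20 area=1047.376


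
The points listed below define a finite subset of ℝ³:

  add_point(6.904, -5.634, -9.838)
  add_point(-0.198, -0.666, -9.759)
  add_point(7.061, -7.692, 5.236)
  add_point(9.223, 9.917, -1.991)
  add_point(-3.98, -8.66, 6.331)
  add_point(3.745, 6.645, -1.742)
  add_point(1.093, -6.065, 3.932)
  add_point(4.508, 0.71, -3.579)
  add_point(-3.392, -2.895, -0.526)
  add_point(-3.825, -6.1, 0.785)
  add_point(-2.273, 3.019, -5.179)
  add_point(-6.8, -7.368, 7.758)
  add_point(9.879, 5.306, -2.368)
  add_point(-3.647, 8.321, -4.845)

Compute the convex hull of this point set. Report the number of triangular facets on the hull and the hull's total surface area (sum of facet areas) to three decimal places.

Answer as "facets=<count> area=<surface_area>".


facets=14 area=854.716

9 of the 14 inputs are extreme points: [0, 1, 2, 3, 4, 9, 11, 12, 13].

Per-facet area ½‖(b−a)×(c−a)‖:
  f1: (p3, p0, p12) → 18.6556
  f2: (p13, p3, p11) → 134.4282
  f3: (p2, p0, p12) → 92.8313
  f4: (p2, p3, p11) → 133.2989
  f5: (p2, p3, p12) → 22.7790
  f6: (p1, p3, p0) → 69.6902
  f7: (p1, p13, p3) → 71.3096
  f8: (p1, p9, p0) → 53.7555
  f9: (p1, p13, p11) → 104.6621
  f10: (p1, p9, p11) → 13.8928
  f11: (p4, p2, p11) → 10.6900
  f12: (p4, p2, p0) → 84.3095
  f13: (p4, p9, p11) → 10.1220
  f14: (p4, p9, p0) → 34.2909
Σ area = 854.716

Check V−E+F: 9 − 21 + 14 = 2.


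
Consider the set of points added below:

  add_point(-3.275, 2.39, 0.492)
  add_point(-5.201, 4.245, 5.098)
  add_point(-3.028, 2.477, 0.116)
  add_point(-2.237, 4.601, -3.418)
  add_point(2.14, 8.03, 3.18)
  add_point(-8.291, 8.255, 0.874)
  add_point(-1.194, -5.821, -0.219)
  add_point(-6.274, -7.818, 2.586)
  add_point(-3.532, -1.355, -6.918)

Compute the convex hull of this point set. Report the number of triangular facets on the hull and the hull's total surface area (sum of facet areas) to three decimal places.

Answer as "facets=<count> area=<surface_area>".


Points on the hull: [1, 3, 4, 5, 6, 7, 8] (7 of 9).

Triangle areas on the boundary:
  f1: (p8, p7, p5) → 77.3107
  f2: (p6, p7, p4) → 41.3820
  f3: (p6, p8, p4) → 59.3692
  f4: (p6, p8, p7) → 24.4773
  f5: (p1, p4, p5) → 27.9507
  f6: (p1, p7, p5) → 36.9575
  f7: (p1, p7, p4) → 46.4354
  f8: (p3, p4, p5) → 34.9579
  f9: (p3, p8, p5) → 25.2110
  f10: (p3, p8, p4) → 17.7397
Σ area = 391.791

Euler characteristic 7−15+10 = 2 ✓

facets=10 area=391.791


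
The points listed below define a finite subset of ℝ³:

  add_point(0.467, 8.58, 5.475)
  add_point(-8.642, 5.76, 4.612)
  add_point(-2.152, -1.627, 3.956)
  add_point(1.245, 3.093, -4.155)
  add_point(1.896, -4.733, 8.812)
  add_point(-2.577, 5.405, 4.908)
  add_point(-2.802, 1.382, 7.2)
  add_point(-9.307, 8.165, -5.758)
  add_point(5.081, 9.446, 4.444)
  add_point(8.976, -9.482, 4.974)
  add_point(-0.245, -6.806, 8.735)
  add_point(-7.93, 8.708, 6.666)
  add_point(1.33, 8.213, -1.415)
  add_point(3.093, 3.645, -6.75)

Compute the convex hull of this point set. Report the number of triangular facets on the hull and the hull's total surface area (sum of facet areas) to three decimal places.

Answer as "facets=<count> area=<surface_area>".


facets=16 area=823.053

Extreme-point indices: [0, 1, 4, 7, 8, 9, 10, 11, 12, 13] — 10 of 14 on the boundary.

Facet areas (half cross-product norm):
  f1: (p13, p9, p7) → 106.9690
  f2: (p13, p8, p9) → 113.6251
  f3: (p11, p8, p7) → 82.5728
  f4: (p12, p8, p7) → 24.0415
  f5: (p12, p13, p7) → 41.5352
  f6: (p12, p13, p8) → 20.6207
  f7: (p4, p8, p9) → 69.5385
  f8: (p1, p11, p7) → 18.1018
  f9: (p0, p11, p8) → 4.2769
  f10: (p0, p4, p8) → 32.8967
  f11: (p0, p4, p11) → 58.3193
  f12: (p10, p4, p9) → 13.7080
  f13: (p10, p9, p7) → 111.9404
  f14: (p10, p1, p7) → 73.7346
  f15: (p10, p4, p11) → 24.8001
  f16: (p10, p1, p11) → 26.3722
Σ area = 823.053

Euler characteristic 10−24+16 = 2 ✓


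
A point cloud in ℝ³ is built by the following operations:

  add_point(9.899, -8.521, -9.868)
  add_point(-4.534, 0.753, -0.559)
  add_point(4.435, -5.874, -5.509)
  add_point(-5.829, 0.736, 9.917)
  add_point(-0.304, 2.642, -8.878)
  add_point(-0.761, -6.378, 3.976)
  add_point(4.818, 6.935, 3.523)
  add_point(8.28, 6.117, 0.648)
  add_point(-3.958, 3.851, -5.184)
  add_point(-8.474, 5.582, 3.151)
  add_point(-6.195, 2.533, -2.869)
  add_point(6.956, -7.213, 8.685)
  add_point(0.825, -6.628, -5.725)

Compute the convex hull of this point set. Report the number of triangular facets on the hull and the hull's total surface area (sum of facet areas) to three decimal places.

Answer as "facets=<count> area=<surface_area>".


facets=18 area=955.359

Hull vertices (11/13): indices [0, 3, 4, 5, 6, 7, 8, 9, 10, 11, 12].

Triangle areas on the boundary:
  f1: (p3, p6, p9) → 56.2472
  f2: (p11, p3, p6) → 93.5241
  f3: (p12, p4, p0) → 49.4916
  f4: (p7, p4, p0) → 98.7332
  f5: (p7, p11, p0) → 130.5296
  f6: (p7, p11, p6) → 34.7257
  f7: (p10, p3, p9) → 29.4598
  f8: (p10, p12, p4) → 40.9372
  f9: (p5, p10, p3) → 60.9458
  f10: (p5, p10, p12) → 54.7178
  f11: (p5, p11, p3) → 47.1861
  f12: (p5, p11, p0) → 79.3507
  f13: (p5, p12, p0) → 41.6410
  f14: (p8, p10, p9) → 9.8538
  f15: (p8, p10, p4) → 5.3709
  f16: (p8, p6, p9) → 58.3313
  f17: (p8, p7, p6) → 29.1042
  f18: (p8, p7, p4) → 35.2093
Σ area = 955.359

Check V−E+F: 11 − 27 + 18 = 2.


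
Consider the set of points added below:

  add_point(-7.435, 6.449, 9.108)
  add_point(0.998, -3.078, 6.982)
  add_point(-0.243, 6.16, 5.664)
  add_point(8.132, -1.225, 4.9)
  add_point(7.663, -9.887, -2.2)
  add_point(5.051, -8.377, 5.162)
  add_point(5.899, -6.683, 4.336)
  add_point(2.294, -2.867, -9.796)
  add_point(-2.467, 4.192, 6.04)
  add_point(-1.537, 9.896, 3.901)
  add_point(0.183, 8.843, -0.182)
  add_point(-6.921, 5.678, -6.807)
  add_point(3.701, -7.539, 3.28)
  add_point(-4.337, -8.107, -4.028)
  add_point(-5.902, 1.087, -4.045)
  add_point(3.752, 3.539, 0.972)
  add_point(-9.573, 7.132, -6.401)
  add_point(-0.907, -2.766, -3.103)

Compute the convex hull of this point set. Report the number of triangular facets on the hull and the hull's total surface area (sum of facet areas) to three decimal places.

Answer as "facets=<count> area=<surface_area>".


13 of the 18 inputs are extreme points: [0, 1, 2, 3, 4, 5, 7, 9, 10, 11, 13, 15, 16].

Facet areas (half cross-product norm):
  f1: (p13, p0, p16) → 124.2288
  f2: (p7, p4, p3) → 65.2809
  f3: (p7, p13, p16) → 77.9644
  f4: (p7, p13, p4) → 55.2128
  f5: (p9, p0, p16) → 57.3323
  f6: (p2, p0, p3) → 30.6211
  f7: (p2, p9, p3) → 15.5923
  f8: (p2, p9, p0) → 17.1360
  f9: (p11, p7, p16) → 5.1011
  f10: (p10, p9, p3) → 31.3674
  f11: (p10, p11, p7) → 65.3264
  f12: (p10, p9, p16) → 26.1160
  f13: (p10, p11, p16) → 14.4791
  f14: (p5, p13, p0) → 122.8232
  f15: (p5, p13, p4) → 47.7081
  f16: (p5, p4, p3) → 30.9940
  f17: (p15, p7, p3) → 46.8739
  f18: (p15, p10, p3) → 9.4123
  f19: (p15, p10, p7) → 40.1485
  f20: (p1, p0, p3) → 43.4700
  f21: (p1, p5, p3) → 23.8823
  f22: (p1, p5, p0) → 5.4563
Σ area = 956.527

Euler: V−E+F = 13−33+22 = 2.

facets=22 area=956.527


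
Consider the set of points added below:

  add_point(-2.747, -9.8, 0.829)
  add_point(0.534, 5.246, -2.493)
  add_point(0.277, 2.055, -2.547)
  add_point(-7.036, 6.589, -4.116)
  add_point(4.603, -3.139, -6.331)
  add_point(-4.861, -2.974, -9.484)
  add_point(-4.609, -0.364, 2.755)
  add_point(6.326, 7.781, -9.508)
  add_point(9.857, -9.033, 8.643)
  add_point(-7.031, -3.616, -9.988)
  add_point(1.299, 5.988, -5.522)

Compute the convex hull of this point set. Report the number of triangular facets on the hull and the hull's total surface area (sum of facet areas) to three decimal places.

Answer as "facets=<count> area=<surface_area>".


facets=12 area=826.309

Points on the hull: [0, 1, 3, 4, 6, 7, 8, 9] (8 of 11).

Area of each hull facet:
  f1: (p9, p7, p3) → 84.5496
  f2: (p1, p7, p3) → 34.1402
  f3: (p1, p7, p8) → 91.3193
  f4: (p4, p7, p8) → 82.6592
  f5: (p4, p9, p7) → 69.8598
  f6: (p4, p0, p8) → 88.3930
  f7: (p4, p0, p9) → 67.7956
  f8: (p6, p0, p8) → 72.8263
  f9: (p6, p1, p3) → 34.4719
  f10: (p6, p1, p8) → 82.5287
  f11: (p6, p9, p3) → 57.2820
  f12: (p6, p0, p9) → 60.4839
Σ area = 826.309

Check V−E+F: 8 − 18 + 12 = 2.


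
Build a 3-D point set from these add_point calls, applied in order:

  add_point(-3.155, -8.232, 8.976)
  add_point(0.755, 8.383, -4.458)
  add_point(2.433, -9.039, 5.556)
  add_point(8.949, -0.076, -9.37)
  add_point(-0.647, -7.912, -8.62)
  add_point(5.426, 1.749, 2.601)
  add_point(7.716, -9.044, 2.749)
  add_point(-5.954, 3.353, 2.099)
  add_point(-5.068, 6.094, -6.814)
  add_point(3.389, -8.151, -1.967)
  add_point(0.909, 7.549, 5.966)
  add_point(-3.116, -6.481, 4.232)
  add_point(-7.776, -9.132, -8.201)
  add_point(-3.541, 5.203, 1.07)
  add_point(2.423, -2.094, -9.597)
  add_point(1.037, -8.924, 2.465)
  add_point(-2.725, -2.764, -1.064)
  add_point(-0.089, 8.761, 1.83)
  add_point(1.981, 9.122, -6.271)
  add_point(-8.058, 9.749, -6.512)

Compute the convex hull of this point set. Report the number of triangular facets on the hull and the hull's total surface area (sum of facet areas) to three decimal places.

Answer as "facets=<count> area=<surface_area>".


facets=22 area=1142.538

Points on the hull: [0, 2, 3, 4, 5, 6, 7, 10, 12, 14, 17, 18, 19] (13 of 20).

Per-facet area ½‖(b−a)×(c−a)‖:
  f1: (p14, p3, p19) → 50.5207
  f2: (p14, p12, p19) → 99.4944
  f3: (p18, p3, p19) → 46.9872
  f4: (p18, p10, p3) → 72.3507
  f5: (p7, p10, p19) → 47.6483
  f6: (p7, p10, p0) → 61.3903
  f7: (p7, p12, p19) → 88.7932
  f8: (p7, p0, p12) → 106.6636
  f9: (p4, p14, p3) → 16.3584
  f10: (p4, p14, p12) → 19.0882
  f11: (p17, p10, p19) → 13.4011
  f12: (p17, p18, p19) → 41.0623
  f13: (p17, p18, p10) → 9.4160
  f14: (p6, p10, p0) → 100.9608
  f15: (p6, p4, p3) → 82.0553
  f16: (p6, p4, p12) → 43.7684
  f17: (p2, p6, p0) → 2.6772
  f18: (p2, p0, p12) → 56.3244
  f19: (p2, p6, p12) → 50.6683
  f20: (p5, p10, p3) → 38.5249
  f21: (p5, p6, p3) → 68.3540
  f22: (p5, p6, p10) → 26.0306
Σ area = 1142.538

Check V−E+F: 13 − 33 + 22 = 2.


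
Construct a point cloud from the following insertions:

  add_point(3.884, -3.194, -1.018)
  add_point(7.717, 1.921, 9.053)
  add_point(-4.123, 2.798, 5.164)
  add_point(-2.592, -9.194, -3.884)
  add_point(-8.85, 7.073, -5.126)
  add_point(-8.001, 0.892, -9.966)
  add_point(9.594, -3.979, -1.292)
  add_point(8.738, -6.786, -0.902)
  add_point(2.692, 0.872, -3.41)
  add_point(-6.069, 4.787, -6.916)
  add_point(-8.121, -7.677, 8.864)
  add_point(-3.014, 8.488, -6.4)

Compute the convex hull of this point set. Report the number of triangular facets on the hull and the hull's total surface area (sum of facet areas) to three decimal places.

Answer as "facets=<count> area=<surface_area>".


facets=14 area=963.931

Points on the hull: [1, 2, 3, 4, 5, 6, 7, 10, 11] (9 of 12).

Facet areas (half cross-product norm):
  f1: (p5, p10, p4) → 79.4073
  f2: (p5, p10, p3) → 89.1270
  f3: (p2, p10, p4) → 63.8991
  f4: (p2, p10, p1) → 72.7887
  f5: (p7, p1, p6) → 16.9899
  f6: (p7, p10, p1) → 117.8486
  f7: (p7, p10, p3) → 82.9328
  f8: (p7, p5, p6) → 29.9023
  f9: (p7, p5, p3) → 72.4410
  f10: (p11, p5, p4) → 24.2075
  f11: (p11, p5, p6) → 89.8021
  f12: (p11, p1, p6) → 108.9954
  f13: (p11, p2, p4) → 36.9116
  f14: (p11, p2, p1) → 78.6772
Σ area = 963.931

Euler: V−E+F = 9−21+14 = 2.


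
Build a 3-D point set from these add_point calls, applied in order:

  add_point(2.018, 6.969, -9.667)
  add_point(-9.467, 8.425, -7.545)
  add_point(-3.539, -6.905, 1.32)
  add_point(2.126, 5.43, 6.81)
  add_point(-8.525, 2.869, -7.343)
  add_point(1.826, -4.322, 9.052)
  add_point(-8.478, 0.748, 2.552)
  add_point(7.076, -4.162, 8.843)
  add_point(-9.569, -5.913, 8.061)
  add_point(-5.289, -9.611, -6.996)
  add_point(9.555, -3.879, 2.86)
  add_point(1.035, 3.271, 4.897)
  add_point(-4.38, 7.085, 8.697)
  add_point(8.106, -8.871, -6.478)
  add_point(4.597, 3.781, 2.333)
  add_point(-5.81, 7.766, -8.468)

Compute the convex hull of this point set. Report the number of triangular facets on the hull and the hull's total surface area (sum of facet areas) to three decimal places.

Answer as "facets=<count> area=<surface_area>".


facets=22 area=1263.321

Extreme-point indices: [0, 1, 3, 4, 5, 7, 8, 9, 10, 12, 13, 14, 15] — 13 of 16 on the boundary.

Area of each hull facet:
  f1: (p12, p1, p8) → 119.2031
  f2: (p13, p9, p8) → 105.4041
  f3: (p4, p1, p8) → 43.1248
  f4: (p4, p9, p8) → 100.0419
  f5: (p7, p13, p8) → 134.5464
  f6: (p7, p13, p10) → 23.5184
  f7: (p0, p13, p9) → 110.2587
  f8: (p0, p12, p1) → 99.6321
  f9: (p0, p13, p10) → 90.0205
  f10: (p0, p14, p10) → 53.7092
  f11: (p5, p12, p8) → 70.1875
  f12: (p5, p7, p8) → 5.0099
  f13: (p5, p7, p12) → 30.5031
  f14: (p15, p4, p9) → 25.7214
  f15: (p15, p0, p9) → 68.9611
  f16: (p15, p4, p1) → 10.2257
  f17: (p15, p0, p1) → 1.8102
  f18: (p3, p0, p12) → 55.9968
  f19: (p3, p0, p14) → 26.7888
  f20: (p3, p7, p12) → 31.2614
  f21: (p3, p7, p10) → 35.5767
  f22: (p3, p14, p10) → 21.8188
Σ area = 1263.321

Check V−E+F: 13 − 33 + 22 = 2.


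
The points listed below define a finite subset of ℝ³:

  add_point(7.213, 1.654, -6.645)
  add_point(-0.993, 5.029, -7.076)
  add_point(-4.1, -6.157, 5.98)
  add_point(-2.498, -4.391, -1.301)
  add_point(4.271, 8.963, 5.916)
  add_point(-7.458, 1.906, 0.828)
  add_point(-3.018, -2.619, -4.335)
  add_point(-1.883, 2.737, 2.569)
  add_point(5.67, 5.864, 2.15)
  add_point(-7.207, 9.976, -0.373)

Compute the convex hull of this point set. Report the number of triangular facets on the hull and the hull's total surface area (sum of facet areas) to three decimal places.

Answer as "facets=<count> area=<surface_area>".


facets=14 area=592.752

Hull vertices (9/10): indices [0, 1, 2, 3, 4, 5, 6, 8, 9].

Area of each hull facet:
  f1: (p2, p9, p5) → 21.7582
  f2: (p4, p2, p9) → 106.0814
  f3: (p1, p4, p0) → 62.1825
  f4: (p1, p4, p9) → 66.0405
  f5: (p8, p2, p0) → 78.7586
  f6: (p8, p4, p0) → 6.5835
  f7: (p8, p4, p2) → 40.2216
  f8: (p6, p9, p5) → 30.0051
  f9: (p6, p1, p9) → 43.3742
  f10: (p6, p2, p5) → 39.5571
  f11: (p6, p1, p0) → 36.8263
  f12: (p3, p2, p0) → 35.7533
  f13: (p3, p6, p0) → 19.5731
  f14: (p3, p6, p2) → 6.0372
Σ area = 592.752

Euler: V−E+F = 9−21+14 = 2.


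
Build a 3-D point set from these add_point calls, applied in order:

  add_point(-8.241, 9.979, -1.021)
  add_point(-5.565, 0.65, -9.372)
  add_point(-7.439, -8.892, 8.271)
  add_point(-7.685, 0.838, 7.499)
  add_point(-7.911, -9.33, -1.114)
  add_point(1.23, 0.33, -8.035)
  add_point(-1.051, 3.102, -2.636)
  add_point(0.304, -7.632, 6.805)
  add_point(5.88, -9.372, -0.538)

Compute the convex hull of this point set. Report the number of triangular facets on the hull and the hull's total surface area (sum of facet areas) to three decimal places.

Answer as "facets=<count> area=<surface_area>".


Extreme-point indices: [0, 1, 2, 3, 4, 5, 6, 7, 8] — 9 of 9 on the boundary.

Area of each hull facet:
  f1: (p5, p1, p0) → 44.0986
  f2: (p5, p1, p8) → 39.5735
  f3: (p7, p2, p8) → 27.0623
  f4: (p4, p1, p0) → 83.8001
  f5: (p4, p2, p8) → 64.6502
  f6: (p4, p1, p8) → 89.8320
  f7: (p6, p5, p0) → 24.0761
  f8: (p6, p5, p8) → 42.4839
  f9: (p6, p7, p0) → 63.7994
  f10: (p6, p7, p8) → 63.8270
  f11: (p3, p7, p0) → 62.2828
  f12: (p3, p7, p2) → 38.5346
  f13: (p3, p4, p0) → 82.7838
  f14: (p3, p4, p2) → 45.8976
Σ area = 772.702

Euler characteristic 9−21+14 = 2 ✓

facets=14 area=772.702


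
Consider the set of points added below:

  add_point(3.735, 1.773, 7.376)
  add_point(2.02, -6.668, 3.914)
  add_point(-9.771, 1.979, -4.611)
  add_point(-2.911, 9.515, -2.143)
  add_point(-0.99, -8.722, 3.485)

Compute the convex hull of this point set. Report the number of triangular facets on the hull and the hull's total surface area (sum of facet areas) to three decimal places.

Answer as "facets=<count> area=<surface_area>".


facets=6 area=360.340

Points on the hull: [0, 1, 2, 3, 4] (5 of 5).

Area of each hull facet:
  f1: (p4, p0, p2) → 95.4125
  f2: (p3, p0, p2) → 72.9597
  f3: (p1, p4, p2) → 29.1522
  f4: (p1, p3, p2) → 86.8102
  f5: (p1, p4, p0) → 12.0926
  f6: (p1, p3, p0) → 63.9129
Σ area = 360.340

Euler: V−E+F = 5−9+6 = 2.


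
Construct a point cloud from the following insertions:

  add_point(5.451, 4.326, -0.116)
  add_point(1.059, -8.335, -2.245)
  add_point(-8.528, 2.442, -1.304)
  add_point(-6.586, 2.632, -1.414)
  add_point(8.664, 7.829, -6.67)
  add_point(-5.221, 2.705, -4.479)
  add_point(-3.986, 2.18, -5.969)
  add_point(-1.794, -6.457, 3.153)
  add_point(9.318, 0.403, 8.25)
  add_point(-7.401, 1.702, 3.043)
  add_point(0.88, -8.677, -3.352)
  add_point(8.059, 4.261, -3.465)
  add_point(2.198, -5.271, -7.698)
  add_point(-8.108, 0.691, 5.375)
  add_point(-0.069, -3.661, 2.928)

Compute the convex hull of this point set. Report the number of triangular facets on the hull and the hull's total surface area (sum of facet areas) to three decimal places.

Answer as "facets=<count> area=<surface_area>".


facets=20 area=735.870

Extreme-point indices: [1, 2, 4, 5, 6, 7, 8, 9, 10, 11, 12, 13] — 12 of 15 on the boundary.

Triangle areas on the boundary:
  f1: (p13, p10, p2) → 50.6387
  f2: (p13, p4, p8) → 144.5783
  f3: (p12, p10, p2) → 40.9176
  f4: (p12, p10, p8) → 48.0078
  f5: (p7, p13, p8) → 68.4641
  f6: (p7, p13, p10) → 27.3304
  f7: (p9, p4, p2) → 42.5938
  f8: (p9, p13, p2) → 3.2556
  f9: (p9, p13, p4) → 16.5677
  f10: (p6, p12, p2) → 25.7680
  f11: (p6, p12, p4) → 65.6162
  f12: (p11, p4, p8) → 16.0988
  f13: (p11, p12, p8) → 73.4720
  f14: (p11, p12, p4) → 26.3118
  f15: (p1, p10, p8) → 4.7793
  f16: (p1, p7, p8) → 44.5623
  f17: (p1, p7, p10) → 2.1672
  f18: (p5, p4, p2) → 21.0956
  f19: (p5, p6, p2) → 1.5410
  f20: (p5, p6, p4) → 12.1037
Σ area = 735.870

Check V−E+F: 12 − 30 + 20 = 2.


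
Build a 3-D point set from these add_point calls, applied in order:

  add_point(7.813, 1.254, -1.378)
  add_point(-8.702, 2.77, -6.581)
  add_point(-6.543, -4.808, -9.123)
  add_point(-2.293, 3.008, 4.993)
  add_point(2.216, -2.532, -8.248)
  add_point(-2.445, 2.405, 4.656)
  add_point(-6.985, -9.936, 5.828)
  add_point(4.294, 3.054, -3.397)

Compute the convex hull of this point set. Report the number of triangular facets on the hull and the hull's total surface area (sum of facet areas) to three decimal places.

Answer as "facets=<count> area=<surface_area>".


7 of the 8 inputs are extreme points: [0, 1, 2, 3, 4, 6, 7].

Per-facet area ½‖(b−a)×(c−a)‖:
  f1: (p2, p6, p1) → 65.4579
  f2: (p3, p6, p1) → 90.4996
  f3: (p3, p6, p0) → 81.9105
  f4: (p4, p2, p1) → 37.6376
  f5: (p4, p6, p0) → 88.1117
  f6: (p4, p2, p6) → 71.8721
  f7: (p7, p3, p1) → 65.0201
  f8: (p7, p3, p0) → 23.4711
  f9: (p7, p4, p1) → 46.4706
  f10: (p7, p4, p0) → 16.6854
Σ area = 587.137

Euler: V−E+F = 7−15+10 = 2.

facets=10 area=587.137


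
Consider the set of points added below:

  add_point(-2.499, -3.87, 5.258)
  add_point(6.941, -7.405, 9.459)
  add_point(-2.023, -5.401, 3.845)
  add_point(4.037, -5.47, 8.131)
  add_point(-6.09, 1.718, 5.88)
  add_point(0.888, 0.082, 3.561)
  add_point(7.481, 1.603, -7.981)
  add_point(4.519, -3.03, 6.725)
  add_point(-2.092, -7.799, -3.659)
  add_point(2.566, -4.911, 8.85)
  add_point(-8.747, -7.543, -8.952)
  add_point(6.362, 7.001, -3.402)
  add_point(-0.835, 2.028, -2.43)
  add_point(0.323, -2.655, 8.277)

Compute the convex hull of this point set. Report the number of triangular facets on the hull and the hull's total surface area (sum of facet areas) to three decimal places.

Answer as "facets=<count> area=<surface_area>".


12 of the 14 inputs are extreme points: [0, 1, 2, 4, 6, 7, 8, 9, 10, 11, 12, 13].

Per-facet area ½‖(b−a)×(c−a)‖:
  f1: (p11, p6, p10) → 64.4166
  f2: (p11, p1, p6) → 68.5373
  f3: (p8, p6, p10) → 56.7999
  f4: (p8, p1, p10) → 20.0832
  f5: (p8, p1, p6) → 111.0410
  f6: (p0, p4, p10) → 53.0970
  f7: (p12, p11, p10) → 37.4123
  f8: (p12, p4, p10) → 68.8201
  f9: (p12, p4, p11) → 36.2157
  f10: (p13, p4, p11) → 64.3624
  f11: (p2, p1, p10) → 45.8535
  f12: (p2, p0, p10) → 12.7038
  f13: (p7, p11, p1) → 23.4850
  f14: (p7, p13, p1) → 12.2222
  f15: (p7, p13, p11) → 30.7246
  f16: (p9, p13, p1) → 2.2129
  f17: (p9, p2, p1) → 13.3501
  f18: (p9, p2, p0) → 6.7063
  f19: (p9, p0, p4) → 17.9605
  f20: (p9, p13, p4) → 2.8733
Σ area = 748.878

Check V−E+F: 12 − 30 + 20 = 2.

facets=20 area=748.878


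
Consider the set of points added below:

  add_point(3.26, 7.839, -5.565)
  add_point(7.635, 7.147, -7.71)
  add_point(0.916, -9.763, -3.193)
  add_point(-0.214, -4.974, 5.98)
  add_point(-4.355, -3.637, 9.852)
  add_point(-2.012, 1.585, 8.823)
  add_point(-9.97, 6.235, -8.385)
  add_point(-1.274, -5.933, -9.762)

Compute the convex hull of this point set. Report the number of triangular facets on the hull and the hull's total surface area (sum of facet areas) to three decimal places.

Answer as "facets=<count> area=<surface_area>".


Extreme-point indices: [0, 1, 2, 3, 4, 5, 6, 7] — 8 of 8 on the boundary.

Area of each hull facet:
  f1: (p4, p2, p6) → 147.3425
  f2: (p7, p1, p6) → 112.1439
  f3: (p7, p2, p6) → 52.2520
  f4: (p7, p2, p1) → 62.5576
  f5: (p5, p4, p6) → 55.5471
  f6: (p0, p1, p6) → 21.9178
  f7: (p0, p5, p6) → 111.0081
  f8: (p0, p5, p1) → 32.3048
  f9: (p3, p4, p2) → 19.3952
  f10: (p3, p5, p4) → 16.6013
  f11: (p3, p2, p1) → 96.2619
  f12: (p3, p5, p1) → 72.1340
Σ area = 799.466

Euler: V−E+F = 8−18+12 = 2.

facets=12 area=799.466


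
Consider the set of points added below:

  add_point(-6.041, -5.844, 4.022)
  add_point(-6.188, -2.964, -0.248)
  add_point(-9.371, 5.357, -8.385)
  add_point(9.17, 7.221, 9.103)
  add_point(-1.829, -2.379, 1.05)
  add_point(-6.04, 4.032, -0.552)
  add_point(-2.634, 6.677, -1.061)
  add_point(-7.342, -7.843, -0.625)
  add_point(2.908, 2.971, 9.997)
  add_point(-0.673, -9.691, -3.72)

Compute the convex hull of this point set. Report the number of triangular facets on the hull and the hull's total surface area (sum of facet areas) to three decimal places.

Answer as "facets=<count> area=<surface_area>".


Extreme-point indices: [0, 2, 3, 5, 6, 7, 8, 9] — 8 of 10 on the boundary.

Per-facet area ½‖(b−a)×(c−a)‖:
  f1: (p9, p3, p2) → 203.3251
  f2: (p8, p9, p3) → 64.9805
  f3: (p0, p8, p9) → 68.9276
  f4: (p6, p3, p2) → 11.7703
  f5: (p6, p8, p3) → 48.9908
  f6: (p7, p9, p2) → 58.1321
  f7: (p7, p0, p2) → 39.8668
  f8: (p7, p0, p9) → 19.2327
  f9: (p5, p6, p2) → 18.6037
  f10: (p5, p6, p8) → 27.9819
  f11: (p5, p0, p2) → 39.9941
  f12: (p5, p0, p8) → 69.5553
Σ area = 671.361

Euler: V−E+F = 8−18+12 = 2.

facets=12 area=671.361


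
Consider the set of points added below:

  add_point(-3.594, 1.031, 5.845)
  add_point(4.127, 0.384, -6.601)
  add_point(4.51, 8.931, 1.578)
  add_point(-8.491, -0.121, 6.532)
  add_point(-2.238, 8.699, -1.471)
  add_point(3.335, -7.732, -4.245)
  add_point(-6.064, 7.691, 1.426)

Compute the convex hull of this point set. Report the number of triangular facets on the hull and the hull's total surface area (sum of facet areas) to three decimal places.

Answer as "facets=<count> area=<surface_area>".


Extreme-point indices: [0, 1, 2, 3, 4, 5, 6] — 7 of 7 on the boundary.

Per-facet area ½‖(b−a)×(c−a)‖:
  f1: (p1, p5, p2) → 43.4544
  f2: (p6, p2, p3) → 48.3395
  f3: (p6, p5, p3) → 84.5613
  f4: (p6, p1, p5) → 61.0880
  f5: (p0, p2, p3) → 16.5579
  f6: (p0, p5, p3) → 34.9830
  f7: (p0, p5, p2) → 89.7948
  f8: (p4, p1, p2) → 41.2874
  f9: (p4, p6, p2) → 15.9949
  f10: (p4, p6, p1) → 24.0780
Σ area = 460.139

Euler: V−E+F = 7−15+10 = 2.

facets=10 area=460.139


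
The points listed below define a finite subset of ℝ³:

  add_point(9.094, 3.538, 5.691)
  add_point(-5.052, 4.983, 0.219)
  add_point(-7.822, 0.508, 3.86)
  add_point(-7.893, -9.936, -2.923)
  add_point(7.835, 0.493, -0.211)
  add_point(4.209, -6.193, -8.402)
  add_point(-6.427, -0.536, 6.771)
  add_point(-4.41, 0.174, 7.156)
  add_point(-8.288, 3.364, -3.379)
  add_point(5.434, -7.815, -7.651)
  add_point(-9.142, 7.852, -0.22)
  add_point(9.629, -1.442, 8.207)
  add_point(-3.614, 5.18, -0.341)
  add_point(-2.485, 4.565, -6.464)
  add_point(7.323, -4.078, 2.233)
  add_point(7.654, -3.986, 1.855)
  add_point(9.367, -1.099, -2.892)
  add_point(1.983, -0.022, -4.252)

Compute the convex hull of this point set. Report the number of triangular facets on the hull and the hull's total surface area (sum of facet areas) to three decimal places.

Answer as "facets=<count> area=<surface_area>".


13 of the 18 inputs are extreme points: [0, 2, 3, 5, 6, 7, 8, 9, 10, 11, 13, 14, 16].

Area of each hull facet:
  f1: (p6, p3, p11) → 108.6887
  f2: (p8, p3, p10) → 22.5608
  f3: (p9, p5, p3) → 14.7726
  f4: (p9, p16, p11) → 43.6184
  f5: (p9, p16, p5) → 9.8045
  f6: (p7, p6, p10) → 12.1733
  f7: (p7, p6, p11) → 6.8488
  f8: (p2, p3, p10) → 46.9636
  f9: (p2, p6, p10) → 9.6837
  f10: (p2, p6, p3) → 20.6467
  f11: (p0, p16, p11) → 27.3385
  f12: (p0, p7, p10) → 80.3726
  f13: (p0, p7, p11) → 38.6570
  f14: (p13, p16, p5) → 56.2688
  f15: (p13, p8, p10) → 17.9604
  f16: (p13, p0, p10) → 81.5469
  f17: (p13, p0, p16) → 66.4236
  f18: (p13, p5, p3) → 84.6450
  f19: (p13, p8, p3) → 43.8292
  f20: (p14, p3, p11) → 43.0361
  f21: (p14, p9, p11) → 6.3160
  f22: (p14, p9, p3) → 76.4423
Σ area = 918.597

Check V−E+F: 13 − 33 + 22 = 2.

facets=22 area=918.597


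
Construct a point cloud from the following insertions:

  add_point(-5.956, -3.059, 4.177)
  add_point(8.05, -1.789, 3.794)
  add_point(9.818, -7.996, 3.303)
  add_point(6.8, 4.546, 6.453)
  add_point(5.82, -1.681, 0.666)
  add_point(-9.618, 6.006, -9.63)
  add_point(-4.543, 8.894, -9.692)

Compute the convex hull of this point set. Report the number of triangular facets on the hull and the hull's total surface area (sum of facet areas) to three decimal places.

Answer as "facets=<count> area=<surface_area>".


Points on the hull: [0, 1, 2, 3, 5, 6] (6 of 7).

Per-facet area ½‖(b−a)×(c−a)‖:
  f1: (p6, p2, p5) → 74.1218
  f2: (p6, p3, p5) → 54.7356
  f3: (p0, p2, p5) → 132.5047
  f4: (p0, p3, p5) → 127.0077
  f5: (p0, p3, p2) → 94.4735
  f6: (p1, p3, p2) → 7.2102
  f7: (p1, p6, p2) → 55.5158
  f8: (p1, p6, p3) → 70.5441
Σ area = 616.113

Check V−E+F: 6 − 12 + 8 = 2.

facets=8 area=616.113


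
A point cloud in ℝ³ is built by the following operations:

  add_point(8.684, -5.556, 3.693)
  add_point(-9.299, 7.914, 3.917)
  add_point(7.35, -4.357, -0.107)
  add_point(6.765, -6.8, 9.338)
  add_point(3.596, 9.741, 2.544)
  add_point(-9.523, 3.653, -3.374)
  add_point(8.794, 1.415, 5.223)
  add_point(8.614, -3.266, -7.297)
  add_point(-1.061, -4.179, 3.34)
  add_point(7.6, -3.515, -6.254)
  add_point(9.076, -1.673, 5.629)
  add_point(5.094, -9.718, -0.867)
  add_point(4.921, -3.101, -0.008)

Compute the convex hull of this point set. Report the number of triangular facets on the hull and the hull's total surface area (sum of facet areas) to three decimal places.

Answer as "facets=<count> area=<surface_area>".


10 of the 13 inputs are extreme points: [0, 1, 3, 4, 5, 6, 7, 8, 10, 11].

Triangle areas on the boundary:
  f1: (p7, p4, p5) → 128.4383
  f2: (p11, p7, p5) → 94.1133
  f3: (p1, p4, p5) → 55.3149
  f4: (p6, p7, p10) → 20.3763
  f5: (p6, p7, p4) → 67.9669
  f6: (p0, p7, p10) → 23.6532
  f7: (p0, p11, p7) → 34.4982
  f8: (p3, p1, p4) → 118.9131
  f9: (p3, p6, p4) → 33.2465
  f10: (p3, p6, p10) → 6.4308
  f11: (p3, p0, p10) → 12.9950
  f12: (p3, p0, p11) → 20.6462
  f13: (p8, p11, p5) → 52.0540
  f14: (p8, p3, p11) → 43.5218
  f15: (p8, p1, p5) → 55.6760
  f16: (p8, p3, p1) → 58.5811
Σ area = 826.426

Euler characteristic 10−24+16 = 2 ✓

facets=16 area=826.426


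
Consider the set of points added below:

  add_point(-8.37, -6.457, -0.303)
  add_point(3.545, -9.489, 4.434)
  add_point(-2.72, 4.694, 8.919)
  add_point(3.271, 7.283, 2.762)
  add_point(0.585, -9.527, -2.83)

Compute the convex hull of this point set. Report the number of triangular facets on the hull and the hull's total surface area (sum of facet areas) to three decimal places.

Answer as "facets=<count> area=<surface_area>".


facets=6 area=424.724

Extreme-point indices: [0, 1, 2, 3, 4] — 5 of 5 on the boundary.

Triangle areas on the boundary:
  f1: (p2, p1, p0) → 94.7797
  f2: (p2, p3, p0) → 69.6263
  f3: (p2, p3, p1) → 71.0016
  f4: (p4, p1, p0) → 38.2177
  f5: (p4, p3, p0) → 85.2718
  f6: (p4, p3, p1) → 65.8272
Σ area = 424.724

Euler characteristic 5−9+6 = 2 ✓


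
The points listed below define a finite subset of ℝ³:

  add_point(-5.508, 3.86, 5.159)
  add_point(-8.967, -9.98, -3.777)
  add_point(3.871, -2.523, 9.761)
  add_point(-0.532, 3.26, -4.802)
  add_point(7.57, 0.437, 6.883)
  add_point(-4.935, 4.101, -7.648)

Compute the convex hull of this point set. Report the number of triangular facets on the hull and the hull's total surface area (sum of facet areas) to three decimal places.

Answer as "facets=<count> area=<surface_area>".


Extreme-point indices: [0, 1, 2, 3, 4, 5] — 6 of 6 on the boundary.

Triangle areas on the boundary:
  f1: (p2, p4, p1) → 53.5449
  f2: (p0, p5, p1) → 93.1100
  f3: (p0, p2, p1) → 102.7788
  f4: (p0, p2, p4) → 33.9082
  f5: (p3, p4, p1) → 113.6346
  f6: (p3, p5, p1) → 40.1397
  f7: (p3, p0, p4) → 71.7591
  f8: (p3, p0, p5) → 29.4551
Σ area = 538.330

Euler: V−E+F = 6−12+8 = 2.

facets=8 area=538.330


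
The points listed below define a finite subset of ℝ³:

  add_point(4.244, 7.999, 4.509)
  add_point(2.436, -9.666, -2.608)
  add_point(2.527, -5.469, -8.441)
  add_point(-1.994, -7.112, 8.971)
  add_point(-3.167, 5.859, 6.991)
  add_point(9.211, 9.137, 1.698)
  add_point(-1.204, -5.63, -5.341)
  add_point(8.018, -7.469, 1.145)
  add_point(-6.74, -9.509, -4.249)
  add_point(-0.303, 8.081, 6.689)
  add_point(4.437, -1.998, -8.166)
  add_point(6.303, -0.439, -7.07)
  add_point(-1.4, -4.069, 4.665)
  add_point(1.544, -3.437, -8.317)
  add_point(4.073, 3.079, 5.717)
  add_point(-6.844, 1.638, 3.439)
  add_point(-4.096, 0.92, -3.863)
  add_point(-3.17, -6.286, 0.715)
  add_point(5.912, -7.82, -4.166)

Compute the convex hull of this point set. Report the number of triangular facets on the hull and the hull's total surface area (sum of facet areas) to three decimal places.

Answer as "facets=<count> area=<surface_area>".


facets=28 area=909.707

Hull vertices (16/19): indices [0, 1, 2, 3, 4, 5, 7, 8, 9, 10, 11, 13, 14, 15, 16, 18].

Triangle areas on the boundary:
  f1: (p7, p3, p1) → 43.0987
  f2: (p4, p3, p15) → 37.8944
  f3: (p4, p9, p15) → 7.5284
  f4: (p4, p9, p3) → 20.1061
  f5: (p14, p9, p3) → 39.9110
  f6: (p14, p7, p5) → 52.6061
  f7: (p14, p7, p3) → 66.3830
  f8: (p16, p9, p5) → 71.6726
  f9: (p16, p9, p15) → 37.7997
  f10: (p8, p3, p1) → 57.9648
  f11: (p8, p16, p13) → 42.2688
  f12: (p8, p3, p15) → 72.2549
  f13: (p8, p16, p15) → 42.1475
  f14: (p18, p7, p1) → 12.1138
  f15: (p0, p9, p5) → 3.2528
  f16: (p0, p14, p5) → 13.9044
  f17: (p0, p14, p9) → 12.6934
  f18: (p2, p8, p1) → 33.1689
  f19: (p2, p18, p1) → 12.5619
  f20: (p2, p8, p13) → 12.3501
  f21: (p11, p7, p5) → 72.6691
  f22: (p11, p18, p7) → 21.9210
  f23: (p11, p16, p5) → 72.7554
  f24: (p10, p2, p18) → 11.7883
  f25: (p10, p11, p18) → 9.5741
  f26: (p10, p2, p13) → 3.6559
  f27: (p10, p16, p13) → 12.7587
  f28: (p10, p11, p16) → 12.9028
Σ area = 909.707

Check V−E+F: 16 − 42 + 28 = 2.
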